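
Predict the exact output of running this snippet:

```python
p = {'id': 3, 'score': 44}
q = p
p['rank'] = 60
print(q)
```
{'id': 3, 'score': 44, 'rank': 60}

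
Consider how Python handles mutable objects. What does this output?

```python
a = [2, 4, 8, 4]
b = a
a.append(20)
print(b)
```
[2, 4, 8, 4, 20]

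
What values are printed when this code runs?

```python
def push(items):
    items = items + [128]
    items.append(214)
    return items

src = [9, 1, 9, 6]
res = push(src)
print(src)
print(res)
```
[9, 1, 9, 6]
[9, 1, 9, 6, 128, 214]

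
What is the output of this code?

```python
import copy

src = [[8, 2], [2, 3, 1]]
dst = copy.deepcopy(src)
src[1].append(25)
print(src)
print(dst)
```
[[8, 2], [2, 3, 1, 25]]
[[8, 2], [2, 3, 1]]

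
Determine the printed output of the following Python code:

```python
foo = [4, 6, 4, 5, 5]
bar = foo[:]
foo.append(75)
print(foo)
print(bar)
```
[4, 6, 4, 5, 5, 75]
[4, 6, 4, 5, 5]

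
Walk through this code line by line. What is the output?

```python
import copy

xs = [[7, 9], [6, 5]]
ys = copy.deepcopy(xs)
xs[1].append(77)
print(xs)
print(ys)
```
[[7, 9], [6, 5, 77]]
[[7, 9], [6, 5]]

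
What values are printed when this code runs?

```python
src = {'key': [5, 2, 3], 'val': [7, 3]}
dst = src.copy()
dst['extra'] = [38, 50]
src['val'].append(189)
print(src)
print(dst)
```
{'key': [5, 2, 3], 'val': [7, 3, 189]}
{'key': [5, 2, 3], 'val': [7, 3, 189], 'extra': [38, 50]}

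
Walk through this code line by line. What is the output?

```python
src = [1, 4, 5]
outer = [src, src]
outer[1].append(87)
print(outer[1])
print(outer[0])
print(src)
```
[1, 4, 5, 87]
[1, 4, 5, 87]
[1, 4, 5, 87]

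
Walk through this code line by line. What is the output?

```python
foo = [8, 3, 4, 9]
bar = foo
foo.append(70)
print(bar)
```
[8, 3, 4, 9, 70]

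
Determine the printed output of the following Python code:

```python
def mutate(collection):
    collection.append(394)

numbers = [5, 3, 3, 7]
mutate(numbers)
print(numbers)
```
[5, 3, 3, 7, 394]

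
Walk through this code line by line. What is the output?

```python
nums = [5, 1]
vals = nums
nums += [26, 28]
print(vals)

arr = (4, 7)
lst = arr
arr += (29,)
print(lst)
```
[5, 1, 26, 28]
(4, 7)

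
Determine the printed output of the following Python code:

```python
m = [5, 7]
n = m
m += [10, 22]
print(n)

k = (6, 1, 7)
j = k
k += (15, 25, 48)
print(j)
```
[5, 7, 10, 22]
(6, 1, 7)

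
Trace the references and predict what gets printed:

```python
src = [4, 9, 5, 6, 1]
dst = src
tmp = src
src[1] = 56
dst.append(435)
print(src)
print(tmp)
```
[4, 56, 5, 6, 1, 435]
[4, 56, 5, 6, 1, 435]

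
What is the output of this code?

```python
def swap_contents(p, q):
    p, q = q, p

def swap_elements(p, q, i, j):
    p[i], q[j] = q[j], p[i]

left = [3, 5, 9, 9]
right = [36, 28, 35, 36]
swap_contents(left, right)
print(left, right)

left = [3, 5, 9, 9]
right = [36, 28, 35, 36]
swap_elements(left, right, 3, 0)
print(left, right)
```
[3, 5, 9, 9] [36, 28, 35, 36]
[3, 5, 9, 36] [9, 28, 35, 36]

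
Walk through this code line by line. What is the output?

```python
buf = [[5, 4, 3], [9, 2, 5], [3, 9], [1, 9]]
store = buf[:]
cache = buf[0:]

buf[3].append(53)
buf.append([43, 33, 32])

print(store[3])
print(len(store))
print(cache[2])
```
[1, 9, 53]
4
[3, 9]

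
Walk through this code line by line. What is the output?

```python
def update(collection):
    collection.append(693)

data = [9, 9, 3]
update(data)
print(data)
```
[9, 9, 3, 693]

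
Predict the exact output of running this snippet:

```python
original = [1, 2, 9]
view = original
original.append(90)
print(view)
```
[1, 2, 9, 90]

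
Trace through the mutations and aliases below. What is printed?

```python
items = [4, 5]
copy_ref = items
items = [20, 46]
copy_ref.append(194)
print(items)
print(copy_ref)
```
[20, 46]
[4, 5, 194]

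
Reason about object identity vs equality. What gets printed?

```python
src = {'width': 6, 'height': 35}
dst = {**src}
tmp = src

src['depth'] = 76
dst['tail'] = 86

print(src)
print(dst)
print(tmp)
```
{'width': 6, 'height': 35, 'depth': 76}
{'width': 6, 'height': 35, 'tail': 86}
{'width': 6, 'height': 35, 'depth': 76}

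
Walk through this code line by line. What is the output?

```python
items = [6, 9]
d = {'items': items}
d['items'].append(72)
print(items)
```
[6, 9, 72]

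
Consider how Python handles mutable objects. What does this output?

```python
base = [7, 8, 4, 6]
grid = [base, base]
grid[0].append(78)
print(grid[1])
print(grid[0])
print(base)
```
[7, 8, 4, 6, 78]
[7, 8, 4, 6, 78]
[7, 8, 4, 6, 78]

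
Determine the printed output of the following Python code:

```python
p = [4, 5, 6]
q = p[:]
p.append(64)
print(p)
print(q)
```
[4, 5, 6, 64]
[4, 5, 6]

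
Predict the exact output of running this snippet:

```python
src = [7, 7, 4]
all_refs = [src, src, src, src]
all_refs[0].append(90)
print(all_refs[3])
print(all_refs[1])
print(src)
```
[7, 7, 4, 90]
[7, 7, 4, 90]
[7, 7, 4, 90]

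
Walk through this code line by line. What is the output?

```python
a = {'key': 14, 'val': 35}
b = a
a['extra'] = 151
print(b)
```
{'key': 14, 'val': 35, 'extra': 151}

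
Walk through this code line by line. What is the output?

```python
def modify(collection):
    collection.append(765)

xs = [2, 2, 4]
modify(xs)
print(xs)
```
[2, 2, 4, 765]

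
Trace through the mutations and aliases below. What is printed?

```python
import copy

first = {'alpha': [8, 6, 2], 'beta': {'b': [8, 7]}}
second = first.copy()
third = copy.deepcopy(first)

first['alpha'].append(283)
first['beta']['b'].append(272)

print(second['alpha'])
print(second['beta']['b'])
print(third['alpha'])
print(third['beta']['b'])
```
[8, 6, 2, 283]
[8, 7, 272]
[8, 6, 2]
[8, 7]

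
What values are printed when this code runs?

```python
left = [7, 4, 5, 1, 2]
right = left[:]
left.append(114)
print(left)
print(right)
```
[7, 4, 5, 1, 2, 114]
[7, 4, 5, 1, 2]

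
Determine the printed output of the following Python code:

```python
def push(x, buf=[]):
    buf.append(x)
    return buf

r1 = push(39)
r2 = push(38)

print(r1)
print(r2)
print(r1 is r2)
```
[39, 38]
[39, 38]
True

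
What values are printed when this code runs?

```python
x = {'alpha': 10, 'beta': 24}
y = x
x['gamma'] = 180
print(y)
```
{'alpha': 10, 'beta': 24, 'gamma': 180}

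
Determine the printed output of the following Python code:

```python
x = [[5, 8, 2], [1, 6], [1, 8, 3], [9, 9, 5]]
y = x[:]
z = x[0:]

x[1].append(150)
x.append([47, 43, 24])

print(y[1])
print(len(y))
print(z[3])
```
[1, 6, 150]
4
[9, 9, 5]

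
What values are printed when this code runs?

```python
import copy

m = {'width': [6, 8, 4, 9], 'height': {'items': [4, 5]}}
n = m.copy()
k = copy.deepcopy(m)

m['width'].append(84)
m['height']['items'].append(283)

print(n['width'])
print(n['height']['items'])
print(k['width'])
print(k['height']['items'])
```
[6, 8, 4, 9, 84]
[4, 5, 283]
[6, 8, 4, 9]
[4, 5]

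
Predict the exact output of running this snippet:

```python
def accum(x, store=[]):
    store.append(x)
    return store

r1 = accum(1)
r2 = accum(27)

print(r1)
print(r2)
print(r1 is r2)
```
[1, 27]
[1, 27]
True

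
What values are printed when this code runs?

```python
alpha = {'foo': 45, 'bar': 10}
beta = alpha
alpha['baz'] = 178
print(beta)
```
{'foo': 45, 'bar': 10, 'baz': 178}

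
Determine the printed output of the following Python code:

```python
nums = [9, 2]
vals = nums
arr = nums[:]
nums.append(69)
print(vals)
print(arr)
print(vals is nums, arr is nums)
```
[9, 2, 69]
[9, 2]
True False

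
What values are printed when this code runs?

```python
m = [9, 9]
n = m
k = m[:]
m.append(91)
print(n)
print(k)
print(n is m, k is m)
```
[9, 9, 91]
[9, 9]
True False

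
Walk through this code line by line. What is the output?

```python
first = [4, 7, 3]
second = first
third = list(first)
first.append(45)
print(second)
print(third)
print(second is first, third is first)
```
[4, 7, 3, 45]
[4, 7, 3]
True False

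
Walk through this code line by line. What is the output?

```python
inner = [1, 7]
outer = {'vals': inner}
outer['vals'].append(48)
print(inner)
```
[1, 7, 48]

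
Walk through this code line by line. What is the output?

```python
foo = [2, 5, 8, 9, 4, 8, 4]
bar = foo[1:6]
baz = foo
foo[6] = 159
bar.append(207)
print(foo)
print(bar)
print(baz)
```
[2, 5, 8, 9, 4, 8, 159]
[5, 8, 9, 4, 8, 207]
[2, 5, 8, 9, 4, 8, 159]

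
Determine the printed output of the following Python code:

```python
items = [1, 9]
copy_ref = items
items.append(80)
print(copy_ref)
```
[1, 9, 80]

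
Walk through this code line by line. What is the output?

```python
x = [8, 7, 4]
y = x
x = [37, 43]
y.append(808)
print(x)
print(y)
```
[37, 43]
[8, 7, 4, 808]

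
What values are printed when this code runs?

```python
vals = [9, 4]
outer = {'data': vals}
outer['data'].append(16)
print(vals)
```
[9, 4, 16]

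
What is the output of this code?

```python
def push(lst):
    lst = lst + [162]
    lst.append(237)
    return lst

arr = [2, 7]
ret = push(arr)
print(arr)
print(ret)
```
[2, 7]
[2, 7, 162, 237]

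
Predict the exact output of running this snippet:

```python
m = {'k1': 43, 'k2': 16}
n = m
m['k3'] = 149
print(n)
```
{'k1': 43, 'k2': 16, 'k3': 149}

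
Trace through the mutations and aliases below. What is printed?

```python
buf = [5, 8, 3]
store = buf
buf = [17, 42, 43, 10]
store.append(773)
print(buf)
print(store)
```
[17, 42, 43, 10]
[5, 8, 3, 773]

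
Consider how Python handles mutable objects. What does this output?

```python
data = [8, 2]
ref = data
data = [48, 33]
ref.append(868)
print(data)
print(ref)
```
[48, 33]
[8, 2, 868]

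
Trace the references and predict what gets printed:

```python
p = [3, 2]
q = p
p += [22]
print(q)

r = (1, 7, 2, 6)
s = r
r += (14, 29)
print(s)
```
[3, 2, 22]
(1, 7, 2, 6)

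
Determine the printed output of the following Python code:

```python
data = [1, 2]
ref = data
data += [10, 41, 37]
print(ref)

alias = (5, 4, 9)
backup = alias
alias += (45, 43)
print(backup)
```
[1, 2, 10, 41, 37]
(5, 4, 9)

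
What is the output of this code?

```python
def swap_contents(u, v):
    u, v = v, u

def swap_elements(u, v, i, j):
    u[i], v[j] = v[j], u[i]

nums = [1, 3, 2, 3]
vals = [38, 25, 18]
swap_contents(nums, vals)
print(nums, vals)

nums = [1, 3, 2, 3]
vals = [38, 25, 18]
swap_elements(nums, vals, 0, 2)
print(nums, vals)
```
[1, 3, 2, 3] [38, 25, 18]
[18, 3, 2, 3] [38, 25, 1]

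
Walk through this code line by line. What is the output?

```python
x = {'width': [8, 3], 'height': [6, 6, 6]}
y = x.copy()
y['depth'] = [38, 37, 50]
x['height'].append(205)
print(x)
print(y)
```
{'width': [8, 3], 'height': [6, 6, 6, 205]}
{'width': [8, 3], 'height': [6, 6, 6, 205], 'depth': [38, 37, 50]}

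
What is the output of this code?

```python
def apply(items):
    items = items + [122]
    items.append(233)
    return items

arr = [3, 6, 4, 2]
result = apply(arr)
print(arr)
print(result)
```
[3, 6, 4, 2]
[3, 6, 4, 2, 122, 233]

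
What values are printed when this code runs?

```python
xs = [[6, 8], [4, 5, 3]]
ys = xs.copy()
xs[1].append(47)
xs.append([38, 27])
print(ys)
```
[[6, 8], [4, 5, 3, 47]]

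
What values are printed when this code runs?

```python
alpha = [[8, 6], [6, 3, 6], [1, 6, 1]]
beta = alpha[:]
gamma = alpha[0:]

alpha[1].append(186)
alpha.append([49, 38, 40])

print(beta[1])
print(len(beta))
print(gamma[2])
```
[6, 3, 6, 186]
3
[1, 6, 1]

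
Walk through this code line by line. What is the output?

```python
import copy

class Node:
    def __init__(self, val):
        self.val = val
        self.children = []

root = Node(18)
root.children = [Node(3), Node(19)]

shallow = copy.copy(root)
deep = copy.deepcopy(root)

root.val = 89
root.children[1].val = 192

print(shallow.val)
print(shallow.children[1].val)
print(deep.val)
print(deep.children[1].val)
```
18
192
18
19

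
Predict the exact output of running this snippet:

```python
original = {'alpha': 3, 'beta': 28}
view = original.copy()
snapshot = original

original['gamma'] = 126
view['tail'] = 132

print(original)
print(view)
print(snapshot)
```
{'alpha': 3, 'beta': 28, 'gamma': 126}
{'alpha': 3, 'beta': 28, 'tail': 132}
{'alpha': 3, 'beta': 28, 'gamma': 126}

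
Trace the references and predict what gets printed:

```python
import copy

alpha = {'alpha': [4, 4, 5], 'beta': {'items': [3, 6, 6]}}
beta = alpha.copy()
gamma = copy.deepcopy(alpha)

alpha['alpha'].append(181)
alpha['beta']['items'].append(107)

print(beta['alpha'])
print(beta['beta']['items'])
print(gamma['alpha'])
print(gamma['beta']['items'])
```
[4, 4, 5, 181]
[3, 6, 6, 107]
[4, 4, 5]
[3, 6, 6]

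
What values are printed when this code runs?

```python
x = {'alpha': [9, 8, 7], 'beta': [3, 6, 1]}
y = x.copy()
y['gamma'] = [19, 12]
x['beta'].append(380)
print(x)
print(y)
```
{'alpha': [9, 8, 7], 'beta': [3, 6, 1, 380]}
{'alpha': [9, 8, 7], 'beta': [3, 6, 1, 380], 'gamma': [19, 12]}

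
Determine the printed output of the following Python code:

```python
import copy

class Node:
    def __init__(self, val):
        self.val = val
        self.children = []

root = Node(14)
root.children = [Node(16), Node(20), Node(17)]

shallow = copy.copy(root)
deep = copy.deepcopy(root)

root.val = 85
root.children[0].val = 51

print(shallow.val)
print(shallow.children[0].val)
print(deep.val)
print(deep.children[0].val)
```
14
51
14
16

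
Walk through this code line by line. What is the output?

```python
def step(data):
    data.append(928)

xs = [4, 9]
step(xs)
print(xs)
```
[4, 9, 928]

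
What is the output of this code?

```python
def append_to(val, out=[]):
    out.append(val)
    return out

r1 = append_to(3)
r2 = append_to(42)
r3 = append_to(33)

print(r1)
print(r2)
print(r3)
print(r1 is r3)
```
[3, 42, 33]
[3, 42, 33]
[3, 42, 33]
True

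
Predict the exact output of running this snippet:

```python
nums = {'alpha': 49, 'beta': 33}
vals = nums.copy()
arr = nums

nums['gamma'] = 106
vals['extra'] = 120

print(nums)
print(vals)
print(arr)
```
{'alpha': 49, 'beta': 33, 'gamma': 106}
{'alpha': 49, 'beta': 33, 'extra': 120}
{'alpha': 49, 'beta': 33, 'gamma': 106}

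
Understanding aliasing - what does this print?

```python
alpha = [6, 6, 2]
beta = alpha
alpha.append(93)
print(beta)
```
[6, 6, 2, 93]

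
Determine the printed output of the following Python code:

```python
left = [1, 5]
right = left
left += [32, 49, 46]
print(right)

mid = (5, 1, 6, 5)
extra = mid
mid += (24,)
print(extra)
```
[1, 5, 32, 49, 46]
(5, 1, 6, 5)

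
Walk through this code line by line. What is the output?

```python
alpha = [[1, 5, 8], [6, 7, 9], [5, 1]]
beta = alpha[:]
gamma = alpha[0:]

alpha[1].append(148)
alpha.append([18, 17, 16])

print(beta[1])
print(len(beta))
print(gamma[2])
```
[6, 7, 9, 148]
3
[5, 1]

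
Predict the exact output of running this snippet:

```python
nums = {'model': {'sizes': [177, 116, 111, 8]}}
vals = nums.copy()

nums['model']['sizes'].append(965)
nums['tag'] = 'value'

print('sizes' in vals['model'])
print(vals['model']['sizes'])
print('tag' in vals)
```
True
[177, 116, 111, 8, 965]
False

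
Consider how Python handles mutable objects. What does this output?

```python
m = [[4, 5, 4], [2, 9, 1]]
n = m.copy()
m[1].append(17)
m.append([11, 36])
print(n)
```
[[4, 5, 4], [2, 9, 1, 17]]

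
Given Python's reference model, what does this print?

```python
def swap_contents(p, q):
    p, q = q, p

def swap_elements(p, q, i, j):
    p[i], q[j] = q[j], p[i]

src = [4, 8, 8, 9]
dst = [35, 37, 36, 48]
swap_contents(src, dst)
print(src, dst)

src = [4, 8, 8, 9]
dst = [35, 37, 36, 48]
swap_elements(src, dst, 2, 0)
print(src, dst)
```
[4, 8, 8, 9] [35, 37, 36, 48]
[4, 8, 35, 9] [8, 37, 36, 48]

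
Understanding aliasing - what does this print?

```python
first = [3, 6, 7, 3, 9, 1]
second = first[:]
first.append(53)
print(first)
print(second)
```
[3, 6, 7, 3, 9, 1, 53]
[3, 6, 7, 3, 9, 1]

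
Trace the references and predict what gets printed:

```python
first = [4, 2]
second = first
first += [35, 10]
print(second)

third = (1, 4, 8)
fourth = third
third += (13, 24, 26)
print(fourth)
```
[4, 2, 35, 10]
(1, 4, 8)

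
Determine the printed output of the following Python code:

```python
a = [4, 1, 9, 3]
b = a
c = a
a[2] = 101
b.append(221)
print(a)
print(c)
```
[4, 1, 101, 3, 221]
[4, 1, 101, 3, 221]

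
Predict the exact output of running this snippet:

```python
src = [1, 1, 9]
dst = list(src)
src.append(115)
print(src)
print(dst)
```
[1, 1, 9, 115]
[1, 1, 9]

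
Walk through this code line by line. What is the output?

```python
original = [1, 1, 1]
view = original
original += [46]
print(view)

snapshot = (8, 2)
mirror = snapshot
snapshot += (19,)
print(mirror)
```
[1, 1, 1, 46]
(8, 2)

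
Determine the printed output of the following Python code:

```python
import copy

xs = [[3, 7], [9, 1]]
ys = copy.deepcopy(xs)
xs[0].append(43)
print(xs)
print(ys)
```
[[3, 7, 43], [9, 1]]
[[3, 7], [9, 1]]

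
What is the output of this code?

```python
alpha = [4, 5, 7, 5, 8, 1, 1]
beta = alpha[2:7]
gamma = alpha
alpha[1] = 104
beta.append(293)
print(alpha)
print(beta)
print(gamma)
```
[4, 104, 7, 5, 8, 1, 1]
[7, 5, 8, 1, 1, 293]
[4, 104, 7, 5, 8, 1, 1]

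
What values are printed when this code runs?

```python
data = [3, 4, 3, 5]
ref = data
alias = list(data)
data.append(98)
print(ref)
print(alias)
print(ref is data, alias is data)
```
[3, 4, 3, 5, 98]
[3, 4, 3, 5]
True False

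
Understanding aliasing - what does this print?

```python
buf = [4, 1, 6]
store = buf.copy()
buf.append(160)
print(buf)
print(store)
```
[4, 1, 6, 160]
[4, 1, 6]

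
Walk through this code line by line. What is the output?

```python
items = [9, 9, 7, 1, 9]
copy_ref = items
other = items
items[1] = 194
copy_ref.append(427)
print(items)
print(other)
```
[9, 194, 7, 1, 9, 427]
[9, 194, 7, 1, 9, 427]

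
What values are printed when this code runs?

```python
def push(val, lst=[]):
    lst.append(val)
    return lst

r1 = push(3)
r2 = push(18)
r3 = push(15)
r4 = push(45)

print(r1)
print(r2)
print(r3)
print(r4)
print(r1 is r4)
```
[3, 18, 15, 45]
[3, 18, 15, 45]
[3, 18, 15, 45]
[3, 18, 15, 45]
True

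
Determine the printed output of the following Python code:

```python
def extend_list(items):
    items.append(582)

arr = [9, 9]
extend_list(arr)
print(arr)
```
[9, 9, 582]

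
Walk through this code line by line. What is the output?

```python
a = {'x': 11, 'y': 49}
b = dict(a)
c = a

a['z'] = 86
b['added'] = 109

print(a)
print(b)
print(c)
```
{'x': 11, 'y': 49, 'z': 86}
{'x': 11, 'y': 49, 'added': 109}
{'x': 11, 'y': 49, 'z': 86}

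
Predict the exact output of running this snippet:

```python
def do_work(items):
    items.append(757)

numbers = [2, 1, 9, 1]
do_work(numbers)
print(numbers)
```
[2, 1, 9, 1, 757]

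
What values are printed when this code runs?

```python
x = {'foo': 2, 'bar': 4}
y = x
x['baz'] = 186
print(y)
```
{'foo': 2, 'bar': 4, 'baz': 186}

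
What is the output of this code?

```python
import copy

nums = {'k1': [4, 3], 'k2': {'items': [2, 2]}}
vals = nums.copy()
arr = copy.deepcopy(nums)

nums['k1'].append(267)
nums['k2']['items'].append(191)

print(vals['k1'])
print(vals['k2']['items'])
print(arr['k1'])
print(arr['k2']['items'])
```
[4, 3, 267]
[2, 2, 191]
[4, 3]
[2, 2]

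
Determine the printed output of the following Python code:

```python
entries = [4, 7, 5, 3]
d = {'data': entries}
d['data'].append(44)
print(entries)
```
[4, 7, 5, 3, 44]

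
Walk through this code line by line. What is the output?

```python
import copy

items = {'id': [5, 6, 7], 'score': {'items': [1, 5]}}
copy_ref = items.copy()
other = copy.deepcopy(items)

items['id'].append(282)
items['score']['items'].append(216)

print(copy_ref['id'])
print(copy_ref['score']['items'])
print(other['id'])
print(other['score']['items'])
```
[5, 6, 7, 282]
[1, 5, 216]
[5, 6, 7]
[1, 5]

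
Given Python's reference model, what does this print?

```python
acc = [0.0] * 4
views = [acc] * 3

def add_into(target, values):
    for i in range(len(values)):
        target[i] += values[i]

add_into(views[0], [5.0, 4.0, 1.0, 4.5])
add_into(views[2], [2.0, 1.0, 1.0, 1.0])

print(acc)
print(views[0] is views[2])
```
[7.0, 5.0, 2.0, 5.5]
True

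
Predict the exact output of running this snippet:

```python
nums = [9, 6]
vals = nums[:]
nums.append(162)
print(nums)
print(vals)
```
[9, 6, 162]
[9, 6]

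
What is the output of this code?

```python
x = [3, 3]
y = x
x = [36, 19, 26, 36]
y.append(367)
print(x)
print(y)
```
[36, 19, 26, 36]
[3, 3, 367]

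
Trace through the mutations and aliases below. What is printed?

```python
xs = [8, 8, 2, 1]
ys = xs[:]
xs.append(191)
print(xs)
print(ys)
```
[8, 8, 2, 1, 191]
[8, 8, 2, 1]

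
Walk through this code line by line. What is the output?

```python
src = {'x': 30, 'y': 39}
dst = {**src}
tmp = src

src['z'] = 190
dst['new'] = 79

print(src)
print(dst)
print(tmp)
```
{'x': 30, 'y': 39, 'z': 190}
{'x': 30, 'y': 39, 'new': 79}
{'x': 30, 'y': 39, 'z': 190}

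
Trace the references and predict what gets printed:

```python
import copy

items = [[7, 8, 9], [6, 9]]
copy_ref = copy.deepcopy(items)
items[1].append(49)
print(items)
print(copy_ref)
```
[[7, 8, 9], [6, 9, 49]]
[[7, 8, 9], [6, 9]]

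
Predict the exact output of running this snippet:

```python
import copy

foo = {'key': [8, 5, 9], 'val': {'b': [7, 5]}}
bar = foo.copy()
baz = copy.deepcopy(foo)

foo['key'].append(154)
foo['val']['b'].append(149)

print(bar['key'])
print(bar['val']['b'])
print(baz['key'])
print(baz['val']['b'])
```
[8, 5, 9, 154]
[7, 5, 149]
[8, 5, 9]
[7, 5]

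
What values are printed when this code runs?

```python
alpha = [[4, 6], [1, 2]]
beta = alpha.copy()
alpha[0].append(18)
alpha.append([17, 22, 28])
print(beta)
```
[[4, 6, 18], [1, 2]]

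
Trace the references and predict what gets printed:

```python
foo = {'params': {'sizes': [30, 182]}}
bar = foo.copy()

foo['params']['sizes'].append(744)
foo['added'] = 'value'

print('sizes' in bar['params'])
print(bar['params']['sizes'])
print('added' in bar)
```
True
[30, 182, 744]
False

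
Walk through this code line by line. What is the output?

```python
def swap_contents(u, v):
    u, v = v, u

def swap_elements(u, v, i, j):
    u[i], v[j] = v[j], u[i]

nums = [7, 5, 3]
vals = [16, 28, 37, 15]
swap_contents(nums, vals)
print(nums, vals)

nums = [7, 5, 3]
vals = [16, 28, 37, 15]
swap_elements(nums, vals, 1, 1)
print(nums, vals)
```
[7, 5, 3] [16, 28, 37, 15]
[7, 28, 3] [16, 5, 37, 15]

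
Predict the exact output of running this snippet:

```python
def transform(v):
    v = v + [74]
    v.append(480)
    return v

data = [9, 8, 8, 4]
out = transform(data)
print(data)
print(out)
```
[9, 8, 8, 4]
[9, 8, 8, 4, 74, 480]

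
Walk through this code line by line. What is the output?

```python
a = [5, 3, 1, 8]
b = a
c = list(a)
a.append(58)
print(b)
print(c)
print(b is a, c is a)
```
[5, 3, 1, 8, 58]
[5, 3, 1, 8]
True False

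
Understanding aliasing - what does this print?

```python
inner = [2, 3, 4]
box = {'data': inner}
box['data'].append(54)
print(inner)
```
[2, 3, 4, 54]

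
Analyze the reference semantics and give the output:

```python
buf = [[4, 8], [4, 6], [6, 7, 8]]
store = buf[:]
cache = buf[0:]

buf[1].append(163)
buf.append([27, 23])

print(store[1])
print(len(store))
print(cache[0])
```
[4, 6, 163]
3
[4, 8]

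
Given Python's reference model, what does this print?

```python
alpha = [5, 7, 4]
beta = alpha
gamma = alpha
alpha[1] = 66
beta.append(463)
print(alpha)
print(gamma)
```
[5, 66, 4, 463]
[5, 66, 4, 463]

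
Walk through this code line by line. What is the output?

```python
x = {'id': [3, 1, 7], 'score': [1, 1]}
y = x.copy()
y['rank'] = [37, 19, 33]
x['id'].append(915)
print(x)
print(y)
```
{'id': [3, 1, 7, 915], 'score': [1, 1]}
{'id': [3, 1, 7, 915], 'score': [1, 1], 'rank': [37, 19, 33]}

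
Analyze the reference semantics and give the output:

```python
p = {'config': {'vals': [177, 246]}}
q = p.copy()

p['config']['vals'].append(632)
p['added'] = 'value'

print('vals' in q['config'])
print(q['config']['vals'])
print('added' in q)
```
True
[177, 246, 632]
False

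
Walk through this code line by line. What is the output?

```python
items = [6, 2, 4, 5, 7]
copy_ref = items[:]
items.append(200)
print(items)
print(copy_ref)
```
[6, 2, 4, 5, 7, 200]
[6, 2, 4, 5, 7]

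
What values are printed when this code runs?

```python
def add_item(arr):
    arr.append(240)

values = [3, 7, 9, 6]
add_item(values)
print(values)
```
[3, 7, 9, 6, 240]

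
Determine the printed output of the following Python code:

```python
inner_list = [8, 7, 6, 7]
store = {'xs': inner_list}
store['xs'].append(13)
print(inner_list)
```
[8, 7, 6, 7, 13]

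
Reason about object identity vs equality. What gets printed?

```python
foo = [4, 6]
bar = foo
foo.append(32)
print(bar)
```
[4, 6, 32]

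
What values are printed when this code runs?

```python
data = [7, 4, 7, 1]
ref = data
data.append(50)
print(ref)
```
[7, 4, 7, 1, 50]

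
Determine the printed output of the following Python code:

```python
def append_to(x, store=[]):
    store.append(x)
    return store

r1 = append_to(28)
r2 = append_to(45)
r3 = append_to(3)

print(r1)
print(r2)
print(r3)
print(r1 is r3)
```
[28, 45, 3]
[28, 45, 3]
[28, 45, 3]
True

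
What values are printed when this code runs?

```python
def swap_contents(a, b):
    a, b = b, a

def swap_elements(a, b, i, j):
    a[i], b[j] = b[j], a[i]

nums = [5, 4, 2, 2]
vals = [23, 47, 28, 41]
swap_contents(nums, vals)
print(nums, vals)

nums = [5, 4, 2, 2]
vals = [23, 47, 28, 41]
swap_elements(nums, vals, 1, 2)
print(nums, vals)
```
[5, 4, 2, 2] [23, 47, 28, 41]
[5, 28, 2, 2] [23, 47, 4, 41]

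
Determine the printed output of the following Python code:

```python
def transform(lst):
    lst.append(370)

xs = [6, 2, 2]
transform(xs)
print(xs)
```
[6, 2, 2, 370]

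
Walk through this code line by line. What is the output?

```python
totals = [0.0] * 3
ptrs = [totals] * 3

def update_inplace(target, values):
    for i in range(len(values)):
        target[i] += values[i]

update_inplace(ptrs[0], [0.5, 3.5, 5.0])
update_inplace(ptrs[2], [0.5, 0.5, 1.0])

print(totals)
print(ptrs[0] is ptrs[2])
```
[1.0, 4.0, 6.0]
True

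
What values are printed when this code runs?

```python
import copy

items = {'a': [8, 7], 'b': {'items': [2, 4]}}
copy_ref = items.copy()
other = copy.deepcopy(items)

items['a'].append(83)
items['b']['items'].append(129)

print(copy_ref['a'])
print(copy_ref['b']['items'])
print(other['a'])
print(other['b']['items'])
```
[8, 7, 83]
[2, 4, 129]
[8, 7]
[2, 4]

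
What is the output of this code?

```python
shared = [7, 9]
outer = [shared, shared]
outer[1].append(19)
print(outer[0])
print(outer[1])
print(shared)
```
[7, 9, 19]
[7, 9, 19]
[7, 9, 19]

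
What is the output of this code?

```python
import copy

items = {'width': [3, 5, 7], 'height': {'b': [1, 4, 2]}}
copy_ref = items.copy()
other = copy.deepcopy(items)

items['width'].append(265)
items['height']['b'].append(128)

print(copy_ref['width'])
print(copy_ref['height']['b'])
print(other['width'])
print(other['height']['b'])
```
[3, 5, 7, 265]
[1, 4, 2, 128]
[3, 5, 7]
[1, 4, 2]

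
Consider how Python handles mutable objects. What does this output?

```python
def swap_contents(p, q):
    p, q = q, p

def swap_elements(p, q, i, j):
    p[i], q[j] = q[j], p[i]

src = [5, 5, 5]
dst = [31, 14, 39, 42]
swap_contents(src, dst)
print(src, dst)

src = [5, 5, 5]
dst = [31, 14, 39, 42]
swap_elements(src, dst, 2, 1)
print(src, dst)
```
[5, 5, 5] [31, 14, 39, 42]
[5, 5, 14] [31, 5, 39, 42]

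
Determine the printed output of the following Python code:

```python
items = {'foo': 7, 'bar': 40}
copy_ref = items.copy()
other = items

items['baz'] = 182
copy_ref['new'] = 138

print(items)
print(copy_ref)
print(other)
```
{'foo': 7, 'bar': 40, 'baz': 182}
{'foo': 7, 'bar': 40, 'new': 138}
{'foo': 7, 'bar': 40, 'baz': 182}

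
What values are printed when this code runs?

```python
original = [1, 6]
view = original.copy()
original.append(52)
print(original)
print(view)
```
[1, 6, 52]
[1, 6]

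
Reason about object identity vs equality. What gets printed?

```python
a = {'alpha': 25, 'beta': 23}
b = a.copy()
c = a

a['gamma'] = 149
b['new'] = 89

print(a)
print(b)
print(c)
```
{'alpha': 25, 'beta': 23, 'gamma': 149}
{'alpha': 25, 'beta': 23, 'new': 89}
{'alpha': 25, 'beta': 23, 'gamma': 149}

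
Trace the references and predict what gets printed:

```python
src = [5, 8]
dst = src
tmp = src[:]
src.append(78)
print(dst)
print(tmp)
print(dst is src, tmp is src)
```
[5, 8, 78]
[5, 8]
True False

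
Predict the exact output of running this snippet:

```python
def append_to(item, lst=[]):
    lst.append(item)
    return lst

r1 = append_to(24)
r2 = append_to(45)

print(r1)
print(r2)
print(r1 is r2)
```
[24, 45]
[24, 45]
True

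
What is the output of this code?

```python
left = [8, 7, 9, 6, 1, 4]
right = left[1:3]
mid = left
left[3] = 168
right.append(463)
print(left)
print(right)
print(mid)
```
[8, 7, 9, 168, 1, 4]
[7, 9, 463]
[8, 7, 9, 168, 1, 4]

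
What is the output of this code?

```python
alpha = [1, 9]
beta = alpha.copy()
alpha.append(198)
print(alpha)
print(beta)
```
[1, 9, 198]
[1, 9]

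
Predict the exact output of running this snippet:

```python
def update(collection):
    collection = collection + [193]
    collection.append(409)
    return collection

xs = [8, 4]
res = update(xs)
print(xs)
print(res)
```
[8, 4]
[8, 4, 193, 409]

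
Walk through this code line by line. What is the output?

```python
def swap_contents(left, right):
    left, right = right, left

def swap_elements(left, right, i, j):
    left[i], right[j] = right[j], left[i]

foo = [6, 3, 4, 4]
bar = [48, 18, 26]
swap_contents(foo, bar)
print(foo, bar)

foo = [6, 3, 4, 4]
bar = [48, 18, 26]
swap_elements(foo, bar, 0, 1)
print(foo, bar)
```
[6, 3, 4, 4] [48, 18, 26]
[18, 3, 4, 4] [48, 6, 26]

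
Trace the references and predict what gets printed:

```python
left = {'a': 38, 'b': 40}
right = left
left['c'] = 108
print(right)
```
{'a': 38, 'b': 40, 'c': 108}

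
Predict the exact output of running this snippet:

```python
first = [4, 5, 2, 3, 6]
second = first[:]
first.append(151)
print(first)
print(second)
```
[4, 5, 2, 3, 6, 151]
[4, 5, 2, 3, 6]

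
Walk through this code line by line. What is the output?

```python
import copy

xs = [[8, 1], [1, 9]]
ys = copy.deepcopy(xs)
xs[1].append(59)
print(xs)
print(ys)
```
[[8, 1], [1, 9, 59]]
[[8, 1], [1, 9]]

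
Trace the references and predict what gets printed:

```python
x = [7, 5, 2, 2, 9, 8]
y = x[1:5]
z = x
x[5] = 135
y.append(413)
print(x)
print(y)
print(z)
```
[7, 5, 2, 2, 9, 135]
[5, 2, 2, 9, 413]
[7, 5, 2, 2, 9, 135]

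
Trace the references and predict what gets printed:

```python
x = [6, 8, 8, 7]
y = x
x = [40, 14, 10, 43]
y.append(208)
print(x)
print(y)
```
[40, 14, 10, 43]
[6, 8, 8, 7, 208]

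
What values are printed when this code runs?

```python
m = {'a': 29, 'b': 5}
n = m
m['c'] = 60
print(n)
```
{'a': 29, 'b': 5, 'c': 60}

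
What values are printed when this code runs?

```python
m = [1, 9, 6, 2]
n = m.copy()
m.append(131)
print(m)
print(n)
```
[1, 9, 6, 2, 131]
[1, 9, 6, 2]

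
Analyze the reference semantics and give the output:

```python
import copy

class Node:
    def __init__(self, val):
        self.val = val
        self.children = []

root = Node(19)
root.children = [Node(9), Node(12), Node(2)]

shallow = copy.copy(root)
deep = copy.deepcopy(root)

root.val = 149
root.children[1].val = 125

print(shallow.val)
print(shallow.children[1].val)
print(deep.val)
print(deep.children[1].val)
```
19
125
19
12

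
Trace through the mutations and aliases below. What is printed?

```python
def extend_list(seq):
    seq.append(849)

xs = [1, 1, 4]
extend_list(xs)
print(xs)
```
[1, 1, 4, 849]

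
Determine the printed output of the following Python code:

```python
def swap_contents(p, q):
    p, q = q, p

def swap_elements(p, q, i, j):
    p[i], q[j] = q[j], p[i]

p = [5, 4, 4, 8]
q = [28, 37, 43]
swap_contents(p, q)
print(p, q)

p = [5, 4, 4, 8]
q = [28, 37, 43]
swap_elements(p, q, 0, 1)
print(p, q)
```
[5, 4, 4, 8] [28, 37, 43]
[37, 4, 4, 8] [28, 5, 43]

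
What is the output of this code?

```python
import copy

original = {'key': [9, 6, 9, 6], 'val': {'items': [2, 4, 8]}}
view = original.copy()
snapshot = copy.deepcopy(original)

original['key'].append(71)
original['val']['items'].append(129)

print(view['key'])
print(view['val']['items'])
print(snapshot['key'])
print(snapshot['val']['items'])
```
[9, 6, 9, 6, 71]
[2, 4, 8, 129]
[9, 6, 9, 6]
[2, 4, 8]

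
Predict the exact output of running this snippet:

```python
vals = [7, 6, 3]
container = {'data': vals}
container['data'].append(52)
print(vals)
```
[7, 6, 3, 52]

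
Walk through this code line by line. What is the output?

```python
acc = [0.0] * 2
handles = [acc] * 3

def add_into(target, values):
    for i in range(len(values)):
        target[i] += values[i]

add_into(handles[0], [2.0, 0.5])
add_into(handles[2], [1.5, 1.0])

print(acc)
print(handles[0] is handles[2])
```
[3.5, 1.5]
True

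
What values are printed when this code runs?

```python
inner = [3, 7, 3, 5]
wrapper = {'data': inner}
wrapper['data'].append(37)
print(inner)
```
[3, 7, 3, 5, 37]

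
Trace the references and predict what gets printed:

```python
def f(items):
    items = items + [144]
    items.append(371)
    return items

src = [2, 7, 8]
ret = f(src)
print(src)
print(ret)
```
[2, 7, 8]
[2, 7, 8, 144, 371]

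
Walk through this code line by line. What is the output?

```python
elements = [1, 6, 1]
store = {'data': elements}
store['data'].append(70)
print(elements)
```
[1, 6, 1, 70]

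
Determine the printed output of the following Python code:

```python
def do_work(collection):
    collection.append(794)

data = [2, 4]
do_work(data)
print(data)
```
[2, 4, 794]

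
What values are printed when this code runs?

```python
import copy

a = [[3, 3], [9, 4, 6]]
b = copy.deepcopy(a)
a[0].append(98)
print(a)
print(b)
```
[[3, 3, 98], [9, 4, 6]]
[[3, 3], [9, 4, 6]]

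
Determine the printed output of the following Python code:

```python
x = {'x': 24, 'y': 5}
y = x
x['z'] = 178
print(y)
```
{'x': 24, 'y': 5, 'z': 178}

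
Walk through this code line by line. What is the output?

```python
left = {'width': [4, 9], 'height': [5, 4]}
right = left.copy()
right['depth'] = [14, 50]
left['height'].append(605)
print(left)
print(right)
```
{'width': [4, 9], 'height': [5, 4, 605]}
{'width': [4, 9], 'height': [5, 4, 605], 'depth': [14, 50]}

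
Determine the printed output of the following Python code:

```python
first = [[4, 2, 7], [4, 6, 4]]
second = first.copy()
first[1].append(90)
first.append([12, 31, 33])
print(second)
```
[[4, 2, 7], [4, 6, 4, 90]]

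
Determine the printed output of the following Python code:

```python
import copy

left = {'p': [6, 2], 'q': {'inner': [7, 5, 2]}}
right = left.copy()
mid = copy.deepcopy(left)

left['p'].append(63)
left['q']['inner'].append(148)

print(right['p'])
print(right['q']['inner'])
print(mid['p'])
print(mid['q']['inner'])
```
[6, 2, 63]
[7, 5, 2, 148]
[6, 2]
[7, 5, 2]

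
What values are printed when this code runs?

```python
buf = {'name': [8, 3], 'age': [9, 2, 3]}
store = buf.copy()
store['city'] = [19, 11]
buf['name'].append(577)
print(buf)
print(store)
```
{'name': [8, 3, 577], 'age': [9, 2, 3]}
{'name': [8, 3, 577], 'age': [9, 2, 3], 'city': [19, 11]}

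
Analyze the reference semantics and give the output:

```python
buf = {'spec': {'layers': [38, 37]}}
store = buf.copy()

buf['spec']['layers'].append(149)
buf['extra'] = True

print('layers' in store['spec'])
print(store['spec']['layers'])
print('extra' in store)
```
True
[38, 37, 149]
False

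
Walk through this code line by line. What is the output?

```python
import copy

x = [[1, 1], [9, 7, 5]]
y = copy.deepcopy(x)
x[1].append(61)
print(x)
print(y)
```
[[1, 1], [9, 7, 5, 61]]
[[1, 1], [9, 7, 5]]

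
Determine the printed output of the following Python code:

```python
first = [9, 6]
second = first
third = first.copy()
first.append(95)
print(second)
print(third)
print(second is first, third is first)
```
[9, 6, 95]
[9, 6]
True False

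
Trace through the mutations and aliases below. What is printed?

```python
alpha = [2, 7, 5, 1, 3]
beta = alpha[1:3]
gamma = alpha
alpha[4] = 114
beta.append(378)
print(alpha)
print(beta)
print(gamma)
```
[2, 7, 5, 1, 114]
[7, 5, 378]
[2, 7, 5, 1, 114]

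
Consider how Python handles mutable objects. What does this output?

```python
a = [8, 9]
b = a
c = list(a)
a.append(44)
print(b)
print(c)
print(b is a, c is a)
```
[8, 9, 44]
[8, 9]
True False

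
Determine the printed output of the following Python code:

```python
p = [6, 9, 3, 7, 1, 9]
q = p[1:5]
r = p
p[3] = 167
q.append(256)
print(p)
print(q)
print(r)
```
[6, 9, 3, 167, 1, 9]
[9, 3, 7, 1, 256]
[6, 9, 3, 167, 1, 9]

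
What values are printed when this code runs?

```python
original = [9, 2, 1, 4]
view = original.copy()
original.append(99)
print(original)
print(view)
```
[9, 2, 1, 4, 99]
[9, 2, 1, 4]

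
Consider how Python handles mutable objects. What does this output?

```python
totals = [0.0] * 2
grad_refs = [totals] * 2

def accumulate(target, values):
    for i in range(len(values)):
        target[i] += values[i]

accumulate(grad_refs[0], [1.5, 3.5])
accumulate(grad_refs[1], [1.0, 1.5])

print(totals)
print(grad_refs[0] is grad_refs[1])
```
[2.5, 5.0]
True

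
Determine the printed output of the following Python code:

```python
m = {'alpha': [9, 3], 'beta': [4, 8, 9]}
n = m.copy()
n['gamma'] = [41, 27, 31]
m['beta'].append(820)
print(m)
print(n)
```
{'alpha': [9, 3], 'beta': [4, 8, 9, 820]}
{'alpha': [9, 3], 'beta': [4, 8, 9, 820], 'gamma': [41, 27, 31]}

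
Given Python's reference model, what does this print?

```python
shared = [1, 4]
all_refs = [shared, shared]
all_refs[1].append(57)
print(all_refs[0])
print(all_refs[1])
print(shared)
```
[1, 4, 57]
[1, 4, 57]
[1, 4, 57]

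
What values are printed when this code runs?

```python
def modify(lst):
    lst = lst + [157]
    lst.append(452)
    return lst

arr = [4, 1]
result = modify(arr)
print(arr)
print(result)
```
[4, 1]
[4, 1, 157, 452]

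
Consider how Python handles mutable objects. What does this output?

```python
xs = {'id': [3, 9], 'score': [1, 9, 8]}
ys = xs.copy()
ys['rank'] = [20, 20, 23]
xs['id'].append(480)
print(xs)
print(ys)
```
{'id': [3, 9, 480], 'score': [1, 9, 8]}
{'id': [3, 9, 480], 'score': [1, 9, 8], 'rank': [20, 20, 23]}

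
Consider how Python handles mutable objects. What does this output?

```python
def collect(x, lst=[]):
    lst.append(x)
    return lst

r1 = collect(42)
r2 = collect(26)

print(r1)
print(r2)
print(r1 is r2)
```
[42, 26]
[42, 26]
True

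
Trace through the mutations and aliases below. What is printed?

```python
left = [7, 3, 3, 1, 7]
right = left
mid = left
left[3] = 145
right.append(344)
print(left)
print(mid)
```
[7, 3, 3, 145, 7, 344]
[7, 3, 3, 145, 7, 344]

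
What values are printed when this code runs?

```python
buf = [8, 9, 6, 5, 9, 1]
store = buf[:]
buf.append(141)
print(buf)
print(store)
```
[8, 9, 6, 5, 9, 1, 141]
[8, 9, 6, 5, 9, 1]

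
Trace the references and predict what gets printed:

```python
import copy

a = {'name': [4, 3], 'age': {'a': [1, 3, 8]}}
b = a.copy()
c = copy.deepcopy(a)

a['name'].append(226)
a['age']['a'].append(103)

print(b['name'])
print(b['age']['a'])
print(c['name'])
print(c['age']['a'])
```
[4, 3, 226]
[1, 3, 8, 103]
[4, 3]
[1, 3, 8]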